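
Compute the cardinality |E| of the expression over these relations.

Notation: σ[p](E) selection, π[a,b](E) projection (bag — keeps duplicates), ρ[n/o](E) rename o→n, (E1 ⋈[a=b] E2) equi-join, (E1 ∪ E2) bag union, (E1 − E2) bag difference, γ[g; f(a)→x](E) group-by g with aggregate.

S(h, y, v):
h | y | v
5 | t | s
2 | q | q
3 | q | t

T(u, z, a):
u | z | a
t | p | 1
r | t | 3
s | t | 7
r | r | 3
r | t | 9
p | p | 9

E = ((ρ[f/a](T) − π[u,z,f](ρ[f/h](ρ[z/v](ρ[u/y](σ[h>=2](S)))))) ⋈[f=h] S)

Row counts bottom-up:
  T → 6
  ρ[f/a](T) → 6
  S → 3
  σ[h>=2](S) → 3
  ρ[u/y](σ[h>=2](S)) → 3
  ρ[z/v](ρ[u/y](σ[h>=2](S))) → 3
  ρ[f/h](ρ[z/v](ρ[u/y](σ[h>=2](S)))) → 3
  π[u,z,f](ρ[f/h](ρ[z/v](ρ[u/y](σ[h>=2](S))))) → 3
  (ρ[f/a](T) − π[u,z,f](ρ[f/h](ρ[z/v](ρ[u/y](σ[h>=2](S)))))) → 6
  S → 3
  ((ρ[f/a](T) − π[u,z,f](ρ[f/h](ρ[z/v](ρ[u/y](σ[h>=2](S)))))) ⋈[f=h] S) → 2

|E| = 2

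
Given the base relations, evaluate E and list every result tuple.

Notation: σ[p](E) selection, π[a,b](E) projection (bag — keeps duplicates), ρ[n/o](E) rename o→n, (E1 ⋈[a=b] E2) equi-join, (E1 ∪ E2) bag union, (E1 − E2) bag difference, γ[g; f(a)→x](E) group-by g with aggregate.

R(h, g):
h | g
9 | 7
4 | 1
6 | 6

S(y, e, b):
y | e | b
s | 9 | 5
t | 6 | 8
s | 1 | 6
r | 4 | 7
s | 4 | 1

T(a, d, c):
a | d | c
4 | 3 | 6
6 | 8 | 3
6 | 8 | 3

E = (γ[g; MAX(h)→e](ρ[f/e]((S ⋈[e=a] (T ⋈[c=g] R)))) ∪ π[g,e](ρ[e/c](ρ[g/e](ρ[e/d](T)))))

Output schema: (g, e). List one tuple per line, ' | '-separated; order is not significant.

Subexpression sizes:
  S → 5
  T → 3
  R → 3
  (T ⋈[c=g] R) → 1
  (S ⋈[e=a] (T ⋈[c=g] R)) → 2
  ρ[f/e]((S ⋈[e=a] (T ⋈[c=g] R))) → 2
  γ[g; MAX(h)→e](ρ[f/e]((S ⋈[e=a] (T ⋈[c=g] R)))) → 1
  T → 3
  ρ[e/d](T) → 3
  ρ[g/e](ρ[e/d](T)) → 3
  ρ[e/c](ρ[g/e](ρ[e/d](T))) → 3
  π[g,e](ρ[e/c](ρ[g/e](ρ[e/d](T)))) → 3
  (γ[g; MAX(h)→e](ρ[f/e]((S ⋈[e=a] (T ⋈[c=g] R)))) ∪ π[g,e](ρ[e/c](ρ[g/e](ρ[e/d](T))))) → 4

== RESULT ==
g | e
3 | 6
6 | 6
8 | 3
8 | 3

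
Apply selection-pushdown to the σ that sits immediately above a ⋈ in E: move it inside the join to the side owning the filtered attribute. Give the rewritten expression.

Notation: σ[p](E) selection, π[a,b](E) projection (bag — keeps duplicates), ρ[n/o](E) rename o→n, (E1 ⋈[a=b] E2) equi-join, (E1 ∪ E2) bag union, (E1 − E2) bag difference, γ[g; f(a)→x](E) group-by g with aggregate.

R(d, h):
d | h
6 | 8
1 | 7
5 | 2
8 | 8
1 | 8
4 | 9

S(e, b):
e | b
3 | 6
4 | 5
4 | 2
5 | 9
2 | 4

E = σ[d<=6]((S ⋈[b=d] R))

σ filters on d, owned by the right side.
E' = (S ⋈[b=d] σ[d<=6](R))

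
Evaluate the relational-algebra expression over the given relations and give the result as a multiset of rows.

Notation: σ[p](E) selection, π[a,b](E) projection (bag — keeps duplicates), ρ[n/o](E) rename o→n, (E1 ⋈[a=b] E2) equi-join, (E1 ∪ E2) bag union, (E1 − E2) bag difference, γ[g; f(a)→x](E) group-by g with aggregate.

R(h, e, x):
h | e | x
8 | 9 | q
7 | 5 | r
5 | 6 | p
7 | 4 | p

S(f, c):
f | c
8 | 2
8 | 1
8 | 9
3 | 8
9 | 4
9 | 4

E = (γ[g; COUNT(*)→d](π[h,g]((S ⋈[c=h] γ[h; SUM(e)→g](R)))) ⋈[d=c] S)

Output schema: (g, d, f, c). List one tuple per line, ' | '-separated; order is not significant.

Per-node cardinality:
  S → 6
  R → 4
  γ[h; SUM(e)→g](R) → 3
  (S ⋈[c=h] γ[h; SUM(e)→g](R)) → 1
  π[h,g]((S ⋈[c=h] γ[h; SUM(e)→g](R))) → 1
  γ[g; COUNT(*)→d](π[h,g]((S ⋈[c=h] γ[h; SUM(e)→g](R)))) → 1
  S → 6
  (γ[g; COUNT(*)→d](π[h,g]((S ⋈[c=h] γ[h; SUM(e)→g](R)))) ⋈[d=c] S) → 1

== RESULT ==
g | d | f | c
9 | 1 | 8 | 1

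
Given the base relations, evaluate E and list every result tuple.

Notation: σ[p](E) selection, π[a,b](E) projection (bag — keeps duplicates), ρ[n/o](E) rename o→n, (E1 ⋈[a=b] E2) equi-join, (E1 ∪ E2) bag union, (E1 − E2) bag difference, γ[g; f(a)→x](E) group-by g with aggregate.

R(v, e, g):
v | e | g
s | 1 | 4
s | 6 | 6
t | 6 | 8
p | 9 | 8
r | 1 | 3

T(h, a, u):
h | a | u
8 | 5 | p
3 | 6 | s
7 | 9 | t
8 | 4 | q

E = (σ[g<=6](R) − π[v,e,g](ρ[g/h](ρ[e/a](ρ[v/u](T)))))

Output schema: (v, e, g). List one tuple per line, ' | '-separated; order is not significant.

Row counts bottom-up:
  R → 5
  σ[g<=6](R) → 3
  T → 4
  ρ[v/u](T) → 4
  ρ[e/a](ρ[v/u](T)) → 4
  ρ[g/h](ρ[e/a](ρ[v/u](T))) → 4
  π[v,e,g](ρ[g/h](ρ[e/a](ρ[v/u](T)))) → 4
  (σ[g<=6](R) − π[v,e,g](ρ[g/h](ρ[e/a](ρ[v/u](T))))) → 3

== RESULT ==
v | e | g
r | 1 | 3
s | 1 | 4
s | 6 | 6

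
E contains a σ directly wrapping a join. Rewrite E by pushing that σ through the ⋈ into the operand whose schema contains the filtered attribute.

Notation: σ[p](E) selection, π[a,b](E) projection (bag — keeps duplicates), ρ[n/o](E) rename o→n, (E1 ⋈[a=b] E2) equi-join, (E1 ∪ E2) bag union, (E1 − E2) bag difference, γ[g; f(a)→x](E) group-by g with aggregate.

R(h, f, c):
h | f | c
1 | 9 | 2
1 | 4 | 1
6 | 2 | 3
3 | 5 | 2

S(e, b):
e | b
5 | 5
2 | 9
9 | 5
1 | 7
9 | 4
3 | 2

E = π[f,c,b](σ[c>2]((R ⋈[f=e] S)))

σ filters on c, owned by the left side.
E' = π[f,c,b]((σ[c>2](R) ⋈[f=e] S))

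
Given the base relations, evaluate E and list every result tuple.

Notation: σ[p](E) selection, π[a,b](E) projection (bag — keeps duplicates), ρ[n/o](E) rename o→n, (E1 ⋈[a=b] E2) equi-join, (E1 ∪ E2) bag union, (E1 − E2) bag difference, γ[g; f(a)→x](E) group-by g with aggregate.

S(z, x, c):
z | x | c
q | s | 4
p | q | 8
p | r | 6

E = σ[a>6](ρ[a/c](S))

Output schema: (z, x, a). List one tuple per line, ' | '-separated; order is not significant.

Per-node cardinality:
  S → 3
  ρ[a/c](S) → 3
  σ[a>6](ρ[a/c](S)) → 1

== RESULT ==
z | x | a
p | q | 8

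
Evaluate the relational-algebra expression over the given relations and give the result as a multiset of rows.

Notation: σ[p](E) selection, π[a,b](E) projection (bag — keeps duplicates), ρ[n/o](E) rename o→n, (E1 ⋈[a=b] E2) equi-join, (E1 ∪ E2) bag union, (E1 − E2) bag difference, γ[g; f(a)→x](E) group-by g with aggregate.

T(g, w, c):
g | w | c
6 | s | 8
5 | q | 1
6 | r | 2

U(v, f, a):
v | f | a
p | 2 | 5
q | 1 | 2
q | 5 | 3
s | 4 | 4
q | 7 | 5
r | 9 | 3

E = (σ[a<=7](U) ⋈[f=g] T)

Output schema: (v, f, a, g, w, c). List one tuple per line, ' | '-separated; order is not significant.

Subexpression sizes:
  U → 6
  σ[a<=7](U) → 6
  T → 3
  (σ[a<=7](U) ⋈[f=g] T) → 1

== RESULT ==
v | f | a | g | w | c
q | 5 | 3 | 5 | q | 1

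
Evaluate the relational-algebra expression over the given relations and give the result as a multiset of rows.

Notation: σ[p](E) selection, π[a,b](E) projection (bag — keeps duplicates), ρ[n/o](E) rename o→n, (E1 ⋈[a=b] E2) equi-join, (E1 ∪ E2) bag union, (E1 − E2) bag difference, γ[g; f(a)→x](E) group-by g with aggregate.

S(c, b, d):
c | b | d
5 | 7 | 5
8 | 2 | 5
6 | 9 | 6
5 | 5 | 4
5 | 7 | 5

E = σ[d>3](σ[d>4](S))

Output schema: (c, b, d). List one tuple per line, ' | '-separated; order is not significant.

Subexpression sizes:
  S → 5
  σ[d>4](S) → 4
  σ[d>3](σ[d>4](S)) → 4

== RESULT ==
c | b | d
5 | 7 | 5
5 | 7 | 5
6 | 9 | 6
8 | 2 | 5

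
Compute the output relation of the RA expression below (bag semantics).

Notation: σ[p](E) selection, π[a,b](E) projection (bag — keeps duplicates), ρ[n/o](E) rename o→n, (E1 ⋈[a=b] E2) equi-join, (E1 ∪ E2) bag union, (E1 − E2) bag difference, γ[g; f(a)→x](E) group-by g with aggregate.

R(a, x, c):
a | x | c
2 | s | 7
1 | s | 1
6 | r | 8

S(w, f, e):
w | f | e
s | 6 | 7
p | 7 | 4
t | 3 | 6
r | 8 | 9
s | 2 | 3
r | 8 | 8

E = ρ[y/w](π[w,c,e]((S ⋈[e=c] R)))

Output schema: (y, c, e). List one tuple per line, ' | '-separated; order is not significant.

Row counts bottom-up:
  S → 6
  R → 3
  (S ⋈[e=c] R) → 2
  π[w,c,e]((S ⋈[e=c] R)) → 2
  ρ[y/w](π[w,c,e]((S ⋈[e=c] R))) → 2

== RESULT ==
y | c | e
r | 8 | 8
s | 7 | 7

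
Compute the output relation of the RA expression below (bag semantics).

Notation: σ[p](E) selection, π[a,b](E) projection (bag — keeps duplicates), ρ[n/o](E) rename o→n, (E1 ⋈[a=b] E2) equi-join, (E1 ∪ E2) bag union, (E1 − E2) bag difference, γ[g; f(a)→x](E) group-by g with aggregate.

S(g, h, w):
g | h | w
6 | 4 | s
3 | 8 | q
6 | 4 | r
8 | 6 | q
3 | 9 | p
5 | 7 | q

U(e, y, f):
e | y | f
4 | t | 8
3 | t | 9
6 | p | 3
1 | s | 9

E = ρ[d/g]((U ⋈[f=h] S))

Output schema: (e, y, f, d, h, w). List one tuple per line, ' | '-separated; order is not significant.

Row counts bottom-up:
  U → 4
  S → 6
  (U ⋈[f=h] S) → 3
  ρ[d/g]((U ⋈[f=h] S)) → 3

== RESULT ==
e | y | f | d | h | w
1 | s | 9 | 3 | 9 | p
3 | t | 9 | 3 | 9 | p
4 | t | 8 | 3 | 8 | q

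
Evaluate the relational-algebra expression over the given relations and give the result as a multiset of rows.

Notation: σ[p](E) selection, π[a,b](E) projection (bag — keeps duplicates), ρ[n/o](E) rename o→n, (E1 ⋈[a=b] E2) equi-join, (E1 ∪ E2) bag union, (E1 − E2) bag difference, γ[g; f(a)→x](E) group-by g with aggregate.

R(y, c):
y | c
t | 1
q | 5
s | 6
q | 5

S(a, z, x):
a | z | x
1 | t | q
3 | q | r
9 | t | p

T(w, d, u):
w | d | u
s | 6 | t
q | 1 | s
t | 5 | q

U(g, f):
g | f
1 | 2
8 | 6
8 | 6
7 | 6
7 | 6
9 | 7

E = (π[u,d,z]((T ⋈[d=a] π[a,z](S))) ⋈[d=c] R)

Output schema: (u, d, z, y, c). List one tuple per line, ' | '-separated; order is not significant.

Row counts bottom-up:
  T → 3
  S → 3
  π[a,z](S) → 3
  (T ⋈[d=a] π[a,z](S)) → 1
  π[u,d,z]((T ⋈[d=a] π[a,z](S))) → 1
  R → 4
  (π[u,d,z]((T ⋈[d=a] π[a,z](S))) ⋈[d=c] R) → 1

== RESULT ==
u | d | z | y | c
s | 1 | t | t | 1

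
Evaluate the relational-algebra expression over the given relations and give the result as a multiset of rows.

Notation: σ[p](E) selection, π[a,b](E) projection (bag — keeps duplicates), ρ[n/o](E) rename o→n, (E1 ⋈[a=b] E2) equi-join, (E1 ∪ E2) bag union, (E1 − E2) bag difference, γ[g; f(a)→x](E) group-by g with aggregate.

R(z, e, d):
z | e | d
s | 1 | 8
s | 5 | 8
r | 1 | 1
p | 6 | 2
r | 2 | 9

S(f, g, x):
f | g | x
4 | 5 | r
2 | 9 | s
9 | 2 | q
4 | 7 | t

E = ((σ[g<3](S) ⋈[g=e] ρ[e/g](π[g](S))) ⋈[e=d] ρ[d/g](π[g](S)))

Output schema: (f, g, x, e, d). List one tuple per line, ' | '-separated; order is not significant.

Row counts bottom-up:
  S → 4
  σ[g<3](S) → 1
  S → 4
  π[g](S) → 4
  ρ[e/g](π[g](S)) → 4
  (σ[g<3](S) ⋈[g=e] ρ[e/g](π[g](S))) → 1
  S → 4
  π[g](S) → 4
  ρ[d/g](π[g](S)) → 4
  ((σ[g<3](S) ⋈[g=e] ρ[e/g](π[g](S))) ⋈[e=d] ρ[d/g](π[g](S))) → 1

== RESULT ==
f | g | x | e | d
9 | 2 | q | 2 | 2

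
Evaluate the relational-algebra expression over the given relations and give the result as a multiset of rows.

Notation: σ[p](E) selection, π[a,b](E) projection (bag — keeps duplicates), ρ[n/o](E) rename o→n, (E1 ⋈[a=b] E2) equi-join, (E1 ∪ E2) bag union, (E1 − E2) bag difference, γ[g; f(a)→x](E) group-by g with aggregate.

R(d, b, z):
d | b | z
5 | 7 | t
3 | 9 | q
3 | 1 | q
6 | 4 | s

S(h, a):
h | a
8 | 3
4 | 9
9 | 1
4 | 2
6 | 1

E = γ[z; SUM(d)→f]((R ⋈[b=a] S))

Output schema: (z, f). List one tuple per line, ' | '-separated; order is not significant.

Stepwise |·|:
  R → 4
  S → 5
  (R ⋈[b=a] S) → 3
  γ[z; SUM(d)→f]((R ⋈[b=a] S)) → 1

== RESULT ==
z | f
q | 9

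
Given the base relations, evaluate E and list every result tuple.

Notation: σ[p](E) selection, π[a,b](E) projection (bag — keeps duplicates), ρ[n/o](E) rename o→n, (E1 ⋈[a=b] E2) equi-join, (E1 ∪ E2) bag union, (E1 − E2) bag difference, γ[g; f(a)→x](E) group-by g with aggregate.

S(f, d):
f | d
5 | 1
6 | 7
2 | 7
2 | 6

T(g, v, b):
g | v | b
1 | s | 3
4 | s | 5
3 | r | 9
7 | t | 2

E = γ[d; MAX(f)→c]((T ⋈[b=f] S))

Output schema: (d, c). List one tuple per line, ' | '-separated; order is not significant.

Row counts bottom-up:
  T → 4
  S → 4
  (T ⋈[b=f] S) → 3
  γ[d; MAX(f)→c]((T ⋈[b=f] S)) → 3

== RESULT ==
d | c
1 | 5
6 | 2
7 | 2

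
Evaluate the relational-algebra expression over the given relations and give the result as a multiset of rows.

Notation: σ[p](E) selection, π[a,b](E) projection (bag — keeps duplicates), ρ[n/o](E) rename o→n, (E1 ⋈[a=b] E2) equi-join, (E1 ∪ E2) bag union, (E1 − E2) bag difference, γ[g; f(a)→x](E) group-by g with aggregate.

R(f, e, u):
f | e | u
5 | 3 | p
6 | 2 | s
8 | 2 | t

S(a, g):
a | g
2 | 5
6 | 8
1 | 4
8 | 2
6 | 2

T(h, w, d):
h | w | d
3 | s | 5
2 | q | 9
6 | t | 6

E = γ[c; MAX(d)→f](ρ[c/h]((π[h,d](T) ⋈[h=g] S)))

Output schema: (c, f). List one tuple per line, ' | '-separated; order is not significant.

Per-node cardinality:
  T → 3
  π[h,d](T) → 3
  S → 5
  (π[h,d](T) ⋈[h=g] S) → 2
  ρ[c/h]((π[h,d](T) ⋈[h=g] S)) → 2
  γ[c; MAX(d)→f](ρ[c/h]((π[h,d](T) ⋈[h=g] S))) → 1

== RESULT ==
c | f
2 | 9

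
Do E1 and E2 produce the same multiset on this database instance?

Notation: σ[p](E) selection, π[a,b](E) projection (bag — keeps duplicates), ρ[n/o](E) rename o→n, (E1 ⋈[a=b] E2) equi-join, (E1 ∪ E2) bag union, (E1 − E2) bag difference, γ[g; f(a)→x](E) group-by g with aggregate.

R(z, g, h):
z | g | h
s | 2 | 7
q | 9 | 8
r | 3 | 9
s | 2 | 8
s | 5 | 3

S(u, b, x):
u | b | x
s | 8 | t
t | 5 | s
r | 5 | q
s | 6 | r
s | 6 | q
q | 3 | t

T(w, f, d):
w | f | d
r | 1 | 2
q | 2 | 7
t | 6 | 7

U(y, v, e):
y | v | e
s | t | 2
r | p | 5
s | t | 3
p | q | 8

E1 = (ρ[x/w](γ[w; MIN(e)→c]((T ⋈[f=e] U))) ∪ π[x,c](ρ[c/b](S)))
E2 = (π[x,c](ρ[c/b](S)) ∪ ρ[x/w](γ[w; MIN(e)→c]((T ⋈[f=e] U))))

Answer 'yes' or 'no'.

E1 stepwise |·|:
  T → 3
  U → 4
  (T ⋈[f=e] U) → 1
  γ[w; MIN(e)→c]((T ⋈[f=e] U)) → 1
  ρ[x/w](γ[w; MIN(e)→c]((T ⋈[f=e] U))) → 1
  S → 6
  ρ[c/b](S) → 6
  π[x,c](ρ[c/b](S)) → 6
  (ρ[x/w](γ[w; MIN(e)→c]((T ⋈[f=e] U))) ∪ π[x,c](ρ[c/b](S))) → 7
E2 stepwise |·|:
  S → 6
  ρ[c/b](S) → 6
  π[x,c](ρ[c/b](S)) → 6
  T → 3
  U → 4
  (T ⋈[f=e] U) → 1
  γ[w; MIN(e)→c]((T ⋈[f=e] U)) → 1
  ρ[x/w](γ[w; MIN(e)→c]((T ⋈[f=e] U))) → 1
  (π[x,c](ρ[c/b](S)) ∪ ρ[x/w](γ[w; MIN(e)→c]((T ⋈[f=e] U)))) → 7

E1 and E2 produce the same multiset:
x | c
q | 2
q | 5
q | 6
r | 6
s | 5
t | 3
t | 8

yes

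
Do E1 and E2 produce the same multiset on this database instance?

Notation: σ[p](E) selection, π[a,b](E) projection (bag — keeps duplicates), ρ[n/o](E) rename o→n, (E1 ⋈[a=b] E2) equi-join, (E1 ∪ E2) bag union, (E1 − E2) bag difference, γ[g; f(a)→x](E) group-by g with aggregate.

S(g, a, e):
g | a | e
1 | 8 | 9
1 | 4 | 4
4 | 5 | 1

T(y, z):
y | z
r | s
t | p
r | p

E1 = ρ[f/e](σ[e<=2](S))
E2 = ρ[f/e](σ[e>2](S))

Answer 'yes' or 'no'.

E1 per-node cardinality:
  S → 3
  σ[e<=2](S) → 1
  ρ[f/e](σ[e<=2](S)) → 1
E2 per-node cardinality:
  S → 3
  σ[e>2](S) → 2
  ρ[f/e](σ[e>2](S)) → 2

E1 result:
g | a | f
4 | 5 | 1
E2 result:
g | a | f
1 | 4 | 4
1 | 8 | 9
Witness: (1, 4, 4) appears 0× in E1 but 1× in E2.

no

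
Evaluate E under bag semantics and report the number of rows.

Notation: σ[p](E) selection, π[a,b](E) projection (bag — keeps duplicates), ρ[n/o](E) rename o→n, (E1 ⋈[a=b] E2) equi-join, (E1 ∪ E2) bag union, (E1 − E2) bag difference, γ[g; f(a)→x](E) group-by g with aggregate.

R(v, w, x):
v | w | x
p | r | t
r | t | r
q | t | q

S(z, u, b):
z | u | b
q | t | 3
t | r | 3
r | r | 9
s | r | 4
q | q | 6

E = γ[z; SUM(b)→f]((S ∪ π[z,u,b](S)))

Stepwise |·|:
  S → 5
  S → 5
  π[z,u,b](S) → 5
  (S ∪ π[z,u,b](S)) → 10
  γ[z; SUM(b)→f]((S ∪ π[z,u,b](S))) → 4

|E| = 4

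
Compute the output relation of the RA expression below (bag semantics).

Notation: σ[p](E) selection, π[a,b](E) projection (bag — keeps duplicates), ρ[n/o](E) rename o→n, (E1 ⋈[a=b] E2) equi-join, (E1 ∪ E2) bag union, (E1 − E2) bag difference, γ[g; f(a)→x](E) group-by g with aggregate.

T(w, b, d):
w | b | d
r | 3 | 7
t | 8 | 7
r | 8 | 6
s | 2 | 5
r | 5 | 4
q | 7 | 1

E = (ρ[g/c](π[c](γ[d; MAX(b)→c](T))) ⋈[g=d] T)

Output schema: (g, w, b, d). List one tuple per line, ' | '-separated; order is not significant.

Stepwise |·|:
  T → 6
  γ[d; MAX(b)→c](T) → 5
  π[c](γ[d; MAX(b)→c](T)) → 5
  ρ[g/c](π[c](γ[d; MAX(b)→c](T))) → 5
  T → 6
  (ρ[g/c](π[c](γ[d; MAX(b)→c](T))) ⋈[g=d] T) → 3

== RESULT ==
g | w | b | d
5 | s | 2 | 5
7 | r | 3 | 7
7 | t | 8 | 7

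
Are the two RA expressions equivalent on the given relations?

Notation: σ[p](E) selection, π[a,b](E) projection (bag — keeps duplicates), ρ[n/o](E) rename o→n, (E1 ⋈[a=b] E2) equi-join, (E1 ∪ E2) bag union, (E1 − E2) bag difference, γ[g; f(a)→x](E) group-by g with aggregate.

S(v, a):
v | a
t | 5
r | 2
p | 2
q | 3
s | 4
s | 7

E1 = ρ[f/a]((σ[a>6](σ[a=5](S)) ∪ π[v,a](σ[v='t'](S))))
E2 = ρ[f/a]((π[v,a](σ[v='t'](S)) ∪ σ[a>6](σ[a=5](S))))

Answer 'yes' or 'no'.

E1 stepwise |·|:
  S → 6
  σ[a=5](S) → 1
  σ[a>6](σ[a=5](S)) → 0
  S → 6
  σ[v='t'](S) → 1
  π[v,a](σ[v='t'](S)) → 1
  (σ[a>6](σ[a=5](S)) ∪ π[v,a](σ[v='t'](S))) → 1
  ρ[f/a]((σ[a>6](σ[a=5](S)) ∪ π[v,a](σ[v='t'](S)))) → 1
E2 stepwise |·|:
  S → 6
  σ[v='t'](S) → 1
  π[v,a](σ[v='t'](S)) → 1
  S → 6
  σ[a=5](S) → 1
  σ[a>6](σ[a=5](S)) → 0
  (π[v,a](σ[v='t'](S)) ∪ σ[a>6](σ[a=5](S))) → 1
  ρ[f/a]((π[v,a](σ[v='t'](S)) ∪ σ[a>6](σ[a=5](S)))) → 1

E1 and E2 produce the same multiset:
v | f
t | 5

yes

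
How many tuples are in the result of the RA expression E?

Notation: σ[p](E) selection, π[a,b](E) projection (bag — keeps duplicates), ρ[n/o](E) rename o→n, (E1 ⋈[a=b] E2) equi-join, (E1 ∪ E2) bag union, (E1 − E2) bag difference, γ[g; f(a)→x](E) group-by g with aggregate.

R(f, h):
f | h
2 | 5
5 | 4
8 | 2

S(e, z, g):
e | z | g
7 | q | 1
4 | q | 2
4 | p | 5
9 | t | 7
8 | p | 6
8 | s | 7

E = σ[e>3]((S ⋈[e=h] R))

Stepwise |·|:
  S → 6
  R → 3
  (S ⋈[e=h] R) → 2
  σ[e>3]((S ⋈[e=h] R)) → 2

|E| = 2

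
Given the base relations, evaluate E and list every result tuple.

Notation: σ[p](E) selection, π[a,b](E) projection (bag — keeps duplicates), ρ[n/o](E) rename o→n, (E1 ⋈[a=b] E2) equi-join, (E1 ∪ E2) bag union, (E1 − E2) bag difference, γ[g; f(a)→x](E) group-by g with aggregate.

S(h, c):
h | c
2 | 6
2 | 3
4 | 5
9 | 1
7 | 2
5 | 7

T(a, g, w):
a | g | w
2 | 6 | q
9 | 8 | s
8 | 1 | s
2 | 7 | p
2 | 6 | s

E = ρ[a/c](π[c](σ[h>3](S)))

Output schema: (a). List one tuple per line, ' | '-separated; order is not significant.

Per-node cardinality:
  S → 6
  σ[h>3](S) → 4
  π[c](σ[h>3](S)) → 4
  ρ[a/c](π[c](σ[h>3](S))) → 4

== RESULT ==
a
1
2
5
7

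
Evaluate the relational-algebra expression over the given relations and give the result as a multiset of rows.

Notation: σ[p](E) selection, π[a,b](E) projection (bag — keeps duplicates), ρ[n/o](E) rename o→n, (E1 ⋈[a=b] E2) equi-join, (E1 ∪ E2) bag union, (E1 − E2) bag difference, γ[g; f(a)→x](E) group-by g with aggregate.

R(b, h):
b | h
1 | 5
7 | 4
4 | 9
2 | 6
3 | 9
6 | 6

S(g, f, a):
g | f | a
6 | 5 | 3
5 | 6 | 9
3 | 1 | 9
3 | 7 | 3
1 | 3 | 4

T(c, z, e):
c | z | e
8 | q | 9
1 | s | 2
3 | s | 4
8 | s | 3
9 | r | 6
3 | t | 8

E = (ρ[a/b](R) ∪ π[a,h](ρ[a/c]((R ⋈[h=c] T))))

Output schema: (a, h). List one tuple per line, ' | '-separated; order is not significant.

Per-node cardinality:
  R → 6
  ρ[a/b](R) → 6
  R → 6
  T → 6
  (R ⋈[h=c] T) → 2
  ρ[a/c]((R ⋈[h=c] T)) → 2
  π[a,h](ρ[a/c]((R ⋈[h=c] T))) → 2
  (ρ[a/b](R) ∪ π[a,h](ρ[a/c]((R ⋈[h=c] T)))) → 8

== RESULT ==
a | h
1 | 5
2 | 6
3 | 9
4 | 9
6 | 6
7 | 4
9 | 9
9 | 9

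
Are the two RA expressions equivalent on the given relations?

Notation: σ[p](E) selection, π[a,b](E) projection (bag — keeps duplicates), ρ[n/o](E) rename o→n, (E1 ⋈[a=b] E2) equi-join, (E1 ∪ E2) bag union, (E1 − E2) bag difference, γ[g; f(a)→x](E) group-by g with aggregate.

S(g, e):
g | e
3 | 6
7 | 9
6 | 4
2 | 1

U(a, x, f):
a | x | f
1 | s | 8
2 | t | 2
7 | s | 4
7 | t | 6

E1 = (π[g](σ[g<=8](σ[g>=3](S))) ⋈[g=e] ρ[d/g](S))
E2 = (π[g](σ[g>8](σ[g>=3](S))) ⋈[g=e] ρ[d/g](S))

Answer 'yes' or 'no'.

E1 stepwise |·|:
  S → 4
  σ[g>=3](S) → 3
  σ[g<=8](σ[g>=3](S)) → 3
  π[g](σ[g<=8](σ[g>=3](S))) → 3
  S → 4
  ρ[d/g](S) → 4
  (π[g](σ[g<=8](σ[g>=3](S))) ⋈[g=e] ρ[d/g](S)) → 1
E2 stepwise |·|:
  S → 4
  σ[g>=3](S) → 3
  σ[g>8](σ[g>=3](S)) → 0
  π[g](σ[g>8](σ[g>=3](S))) → 0
  S → 4
  ρ[d/g](S) → 4
  (π[g](σ[g>8](σ[g>=3](S))) ⋈[g=e] ρ[d/g](S)) → 0

E1 result:
g | d | e
6 | 3 | 6
E2 result:
g | d | e
(0 rows)
Witness: (6, 3, 6) appears 1× in E1 but 0× in E2.

no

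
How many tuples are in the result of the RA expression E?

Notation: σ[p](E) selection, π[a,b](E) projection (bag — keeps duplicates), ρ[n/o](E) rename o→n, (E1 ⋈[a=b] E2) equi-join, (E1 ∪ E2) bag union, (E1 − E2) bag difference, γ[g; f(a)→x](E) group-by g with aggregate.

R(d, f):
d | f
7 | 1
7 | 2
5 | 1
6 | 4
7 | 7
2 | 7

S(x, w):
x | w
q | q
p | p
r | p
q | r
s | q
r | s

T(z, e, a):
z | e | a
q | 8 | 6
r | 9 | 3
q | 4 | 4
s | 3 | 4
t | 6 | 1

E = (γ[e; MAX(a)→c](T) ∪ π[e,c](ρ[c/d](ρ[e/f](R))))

Per-node cardinality:
  T → 5
  γ[e; MAX(a)→c](T) → 5
  R → 6
  ρ[e/f](R) → 6
  ρ[c/d](ρ[e/f](R)) → 6
  π[e,c](ρ[c/d](ρ[e/f](R))) → 6
  (γ[e; MAX(a)→c](T) ∪ π[e,c](ρ[c/d](ρ[e/f](R)))) → 11

|E| = 11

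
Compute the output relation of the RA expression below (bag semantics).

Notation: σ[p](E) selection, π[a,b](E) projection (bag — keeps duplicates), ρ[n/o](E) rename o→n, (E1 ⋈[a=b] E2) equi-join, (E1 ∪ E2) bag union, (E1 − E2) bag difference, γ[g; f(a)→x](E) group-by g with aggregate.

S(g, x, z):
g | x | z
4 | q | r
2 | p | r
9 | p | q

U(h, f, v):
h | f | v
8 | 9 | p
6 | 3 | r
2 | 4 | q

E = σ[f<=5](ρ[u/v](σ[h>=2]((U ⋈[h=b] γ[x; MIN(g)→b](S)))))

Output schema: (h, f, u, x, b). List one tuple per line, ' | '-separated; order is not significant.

Subexpression sizes:
  U → 3
  S → 3
  γ[x; MIN(g)→b](S) → 2
  (U ⋈[h=b] γ[x; MIN(g)→b](S)) → 1
  σ[h>=2]((U ⋈[h=b] γ[x; MIN(g)→b](S))) → 1
  ρ[u/v](σ[h>=2]((U ⋈[h=b] γ[x; MIN(g)→b](S)))) → 1
  σ[f<=5](ρ[u/v](σ[h>=2]((U ⋈[h=b] γ[x; MIN(g)→b](S))))) → 1

== RESULT ==
h | f | u | x | b
2 | 4 | q | p | 2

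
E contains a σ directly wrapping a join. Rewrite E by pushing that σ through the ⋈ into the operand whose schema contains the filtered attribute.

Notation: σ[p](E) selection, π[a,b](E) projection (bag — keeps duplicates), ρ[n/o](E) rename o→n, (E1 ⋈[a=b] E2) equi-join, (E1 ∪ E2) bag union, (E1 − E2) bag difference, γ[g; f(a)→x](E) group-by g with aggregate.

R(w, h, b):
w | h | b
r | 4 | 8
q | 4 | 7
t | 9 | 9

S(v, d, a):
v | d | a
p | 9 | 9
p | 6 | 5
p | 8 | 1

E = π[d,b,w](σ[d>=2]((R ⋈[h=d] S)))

σ filters on d, owned by the right side.
E' = π[d,b,w]((R ⋈[h=d] σ[d>=2](S)))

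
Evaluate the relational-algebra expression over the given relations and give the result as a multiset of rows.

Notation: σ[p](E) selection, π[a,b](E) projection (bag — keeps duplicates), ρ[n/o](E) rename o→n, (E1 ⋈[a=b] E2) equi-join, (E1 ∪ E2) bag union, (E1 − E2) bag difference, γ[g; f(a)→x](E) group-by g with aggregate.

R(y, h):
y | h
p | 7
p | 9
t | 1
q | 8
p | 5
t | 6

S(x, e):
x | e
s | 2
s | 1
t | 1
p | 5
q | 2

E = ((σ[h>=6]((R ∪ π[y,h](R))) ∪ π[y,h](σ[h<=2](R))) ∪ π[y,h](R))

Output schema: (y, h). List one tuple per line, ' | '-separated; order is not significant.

Stepwise |·|:
  R → 6
  R → 6
  π[y,h](R) → 6
  (R ∪ π[y,h](R)) → 12
  σ[h>=6]((R ∪ π[y,h](R))) → 8
  R → 6
  σ[h<=2](R) → 1
  π[y,h](σ[h<=2](R)) → 1
  (σ[h>=6]((R ∪ π[y,h](R))) ∪ π[y,h](σ[h<=2](R))) → 9
  R → 6
  π[y,h](R) → 6
  ((σ[h>=6]((R ∪ π[y,h](R))) ∪ π[y,h](σ[h<=2](R))) ∪ π[y,h](R)) → 15

== RESULT ==
y | h
p | 5
p | 7
p | 7
p | 7
p | 9
p | 9
p | 9
q | 8
q | 8
q | 8
t | 1
t | 1
t | 6
t | 6
t | 6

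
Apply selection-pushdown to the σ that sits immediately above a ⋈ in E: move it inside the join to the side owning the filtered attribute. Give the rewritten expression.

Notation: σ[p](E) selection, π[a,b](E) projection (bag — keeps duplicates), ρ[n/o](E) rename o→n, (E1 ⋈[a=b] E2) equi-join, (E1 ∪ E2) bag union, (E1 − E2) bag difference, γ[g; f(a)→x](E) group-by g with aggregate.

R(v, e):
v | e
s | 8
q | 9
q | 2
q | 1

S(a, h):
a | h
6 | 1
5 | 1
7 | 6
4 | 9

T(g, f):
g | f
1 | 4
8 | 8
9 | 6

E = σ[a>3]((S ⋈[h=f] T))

σ filters on a, owned by the left side.
E' = (σ[a>3](S) ⋈[h=f] T)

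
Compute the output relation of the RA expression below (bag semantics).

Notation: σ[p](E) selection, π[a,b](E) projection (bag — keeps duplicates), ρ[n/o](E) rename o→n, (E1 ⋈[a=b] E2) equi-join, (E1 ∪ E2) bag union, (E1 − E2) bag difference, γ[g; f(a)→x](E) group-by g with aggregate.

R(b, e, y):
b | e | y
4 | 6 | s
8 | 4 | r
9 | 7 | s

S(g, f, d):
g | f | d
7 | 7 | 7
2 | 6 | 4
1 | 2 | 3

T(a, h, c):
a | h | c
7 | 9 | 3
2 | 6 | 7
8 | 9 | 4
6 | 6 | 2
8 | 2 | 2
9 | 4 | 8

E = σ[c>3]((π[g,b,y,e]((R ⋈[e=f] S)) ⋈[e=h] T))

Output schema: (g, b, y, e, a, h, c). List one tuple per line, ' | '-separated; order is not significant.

Row counts bottom-up:
  R → 3
  S → 3
  (R ⋈[e=f] S) → 2
  π[g,b,y,e]((R ⋈[e=f] S)) → 2
  T → 6
  (π[g,b,y,e]((R ⋈[e=f] S)) ⋈[e=h] T) → 2
  σ[c>3]((π[g,b,y,e]((R ⋈[e=f] S)) ⋈[e=h] T)) → 1

== RESULT ==
g | b | y | e | a | h | c
2 | 4 | s | 6 | 2 | 6 | 7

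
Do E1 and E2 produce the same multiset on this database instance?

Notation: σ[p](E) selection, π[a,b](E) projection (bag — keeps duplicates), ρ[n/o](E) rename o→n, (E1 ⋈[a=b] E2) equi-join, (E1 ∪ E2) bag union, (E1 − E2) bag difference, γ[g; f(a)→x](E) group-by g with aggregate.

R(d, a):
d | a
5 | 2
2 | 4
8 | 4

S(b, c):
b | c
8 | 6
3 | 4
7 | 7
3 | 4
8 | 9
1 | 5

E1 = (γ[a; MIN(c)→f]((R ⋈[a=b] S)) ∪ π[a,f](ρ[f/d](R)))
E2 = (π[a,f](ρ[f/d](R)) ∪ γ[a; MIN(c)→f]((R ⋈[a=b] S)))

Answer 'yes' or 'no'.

E1 subexpression sizes:
  R → 3
  S → 6
  (R ⋈[a=b] S) → 0
  γ[a; MIN(c)→f]((R ⋈[a=b] S)) → 0
  R → 3
  ρ[f/d](R) → 3
  π[a,f](ρ[f/d](R)) → 3
  (γ[a; MIN(c)→f]((R ⋈[a=b] S)) ∪ π[a,f](ρ[f/d](R))) → 3
E2 subexpression sizes:
  R → 3
  ρ[f/d](R) → 3
  π[a,f](ρ[f/d](R)) → 3
  R → 3
  S → 6
  (R ⋈[a=b] S) → 0
  γ[a; MIN(c)→f]((R ⋈[a=b] S)) → 0
  (π[a,f](ρ[f/d](R)) ∪ γ[a; MIN(c)→f]((R ⋈[a=b] S))) → 3

E1 and E2 produce the same multiset:
a | f
2 | 5
4 | 2
4 | 8

yes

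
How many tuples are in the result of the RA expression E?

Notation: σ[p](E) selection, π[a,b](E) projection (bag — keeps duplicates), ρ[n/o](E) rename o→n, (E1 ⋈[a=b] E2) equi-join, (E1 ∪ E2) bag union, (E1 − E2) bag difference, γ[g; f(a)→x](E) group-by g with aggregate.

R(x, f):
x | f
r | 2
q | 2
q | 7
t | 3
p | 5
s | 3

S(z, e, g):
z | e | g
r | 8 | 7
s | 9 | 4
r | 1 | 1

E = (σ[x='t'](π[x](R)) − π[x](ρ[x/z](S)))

Subexpression sizes:
  R → 6
  π[x](R) → 6
  σ[x='t'](π[x](R)) → 1
  S → 3
  ρ[x/z](S) → 3
  π[x](ρ[x/z](S)) → 3
  (σ[x='t'](π[x](R)) − π[x](ρ[x/z](S))) → 1

|E| = 1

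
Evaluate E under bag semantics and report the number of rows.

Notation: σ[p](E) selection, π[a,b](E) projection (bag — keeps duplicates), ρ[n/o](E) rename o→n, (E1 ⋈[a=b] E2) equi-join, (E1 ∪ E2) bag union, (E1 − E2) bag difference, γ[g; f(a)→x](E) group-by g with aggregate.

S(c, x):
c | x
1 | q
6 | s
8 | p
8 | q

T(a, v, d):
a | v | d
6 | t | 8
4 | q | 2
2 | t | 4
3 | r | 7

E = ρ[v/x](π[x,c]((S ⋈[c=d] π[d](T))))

Subexpression sizes:
  S → 4
  T → 4
  π[d](T) → 4
  (S ⋈[c=d] π[d](T)) → 2
  π[x,c]((S ⋈[c=d] π[d](T))) → 2
  ρ[v/x](π[x,c]((S ⋈[c=d] π[d](T)))) → 2

|E| = 2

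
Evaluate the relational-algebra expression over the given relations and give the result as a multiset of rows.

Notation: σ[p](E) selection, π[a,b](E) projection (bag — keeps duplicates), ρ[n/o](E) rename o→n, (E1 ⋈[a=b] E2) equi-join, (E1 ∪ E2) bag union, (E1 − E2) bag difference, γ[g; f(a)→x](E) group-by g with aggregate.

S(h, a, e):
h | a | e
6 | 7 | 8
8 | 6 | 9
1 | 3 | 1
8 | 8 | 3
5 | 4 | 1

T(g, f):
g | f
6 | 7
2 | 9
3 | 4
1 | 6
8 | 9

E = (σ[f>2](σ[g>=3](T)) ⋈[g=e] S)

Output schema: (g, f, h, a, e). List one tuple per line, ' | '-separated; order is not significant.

Row counts bottom-up:
  T → 5
  σ[g>=3](T) → 3
  σ[f>2](σ[g>=3](T)) → 3
  S → 5
  (σ[f>2](σ[g>=3](T)) ⋈[g=e] S) → 2

== RESULT ==
g | f | h | a | e
3 | 4 | 8 | 8 | 3
8 | 9 | 6 | 7 | 8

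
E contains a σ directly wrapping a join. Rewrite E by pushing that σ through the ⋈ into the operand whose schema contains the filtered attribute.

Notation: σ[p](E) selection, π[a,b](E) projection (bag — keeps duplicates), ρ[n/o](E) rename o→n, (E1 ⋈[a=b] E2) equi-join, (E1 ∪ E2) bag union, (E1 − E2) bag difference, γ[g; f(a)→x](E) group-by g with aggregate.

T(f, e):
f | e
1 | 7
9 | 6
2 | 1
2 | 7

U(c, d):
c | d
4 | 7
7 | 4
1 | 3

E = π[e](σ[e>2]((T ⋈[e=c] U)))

σ filters on e, owned by the left side.
E' = π[e]((σ[e>2](T) ⋈[e=c] U))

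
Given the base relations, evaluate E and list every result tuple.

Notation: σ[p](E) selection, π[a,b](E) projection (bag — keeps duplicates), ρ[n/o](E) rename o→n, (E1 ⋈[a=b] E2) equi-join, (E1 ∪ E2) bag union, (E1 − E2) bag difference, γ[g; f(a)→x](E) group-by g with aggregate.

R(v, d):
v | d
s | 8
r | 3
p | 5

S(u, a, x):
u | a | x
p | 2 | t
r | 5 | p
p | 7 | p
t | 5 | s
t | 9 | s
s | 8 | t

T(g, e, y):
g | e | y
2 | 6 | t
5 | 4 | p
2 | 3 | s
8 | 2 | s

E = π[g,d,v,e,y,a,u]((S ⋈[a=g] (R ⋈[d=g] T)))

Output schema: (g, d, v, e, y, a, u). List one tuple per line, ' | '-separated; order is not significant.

Per-node cardinality:
  S → 6
  R → 3
  T → 4
  (R ⋈[d=g] T) → 2
  (S ⋈[a=g] (R ⋈[d=g] T)) → 3
  π[g,d,v,e,y,a,u]((S ⋈[a=g] (R ⋈[d=g] T))) → 3

== RESULT ==
g | d | v | e | y | a | u
5 | 5 | p | 4 | p | 5 | r
5 | 5 | p | 4 | p | 5 | t
8 | 8 | s | 2 | s | 8 | s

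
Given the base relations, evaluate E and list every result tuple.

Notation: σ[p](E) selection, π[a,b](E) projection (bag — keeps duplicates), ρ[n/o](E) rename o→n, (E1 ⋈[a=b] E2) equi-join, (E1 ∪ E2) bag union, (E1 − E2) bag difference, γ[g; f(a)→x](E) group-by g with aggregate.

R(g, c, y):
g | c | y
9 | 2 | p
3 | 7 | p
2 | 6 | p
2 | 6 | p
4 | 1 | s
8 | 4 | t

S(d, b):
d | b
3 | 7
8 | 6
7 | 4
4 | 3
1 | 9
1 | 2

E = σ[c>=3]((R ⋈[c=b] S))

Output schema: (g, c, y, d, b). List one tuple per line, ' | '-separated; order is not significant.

Row counts bottom-up:
  R → 6
  S → 6
  (R ⋈[c=b] S) → 5
  σ[c>=3]((R ⋈[c=b] S)) → 4

== RESULT ==
g | c | y | d | b
2 | 6 | p | 8 | 6
2 | 6 | p | 8 | 6
3 | 7 | p | 3 | 7
8 | 4 | t | 7 | 4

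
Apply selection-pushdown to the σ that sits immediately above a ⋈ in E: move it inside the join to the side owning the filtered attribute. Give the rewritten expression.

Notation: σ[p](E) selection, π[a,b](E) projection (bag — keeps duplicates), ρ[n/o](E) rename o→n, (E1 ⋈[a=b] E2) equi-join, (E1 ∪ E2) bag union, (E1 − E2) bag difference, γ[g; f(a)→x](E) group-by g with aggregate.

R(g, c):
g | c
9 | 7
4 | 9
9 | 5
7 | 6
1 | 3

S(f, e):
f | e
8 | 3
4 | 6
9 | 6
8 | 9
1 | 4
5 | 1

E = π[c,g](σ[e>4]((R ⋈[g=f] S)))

σ filters on e, owned by the right side.
E' = π[c,g]((R ⋈[g=f] σ[e>4](S)))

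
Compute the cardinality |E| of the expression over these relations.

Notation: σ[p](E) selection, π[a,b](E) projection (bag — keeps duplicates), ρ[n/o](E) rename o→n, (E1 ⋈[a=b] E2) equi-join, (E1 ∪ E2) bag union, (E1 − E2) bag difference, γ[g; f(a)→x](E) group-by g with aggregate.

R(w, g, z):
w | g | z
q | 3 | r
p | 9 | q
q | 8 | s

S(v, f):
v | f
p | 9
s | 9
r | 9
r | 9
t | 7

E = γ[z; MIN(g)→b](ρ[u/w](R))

Row counts bottom-up:
  R → 3
  ρ[u/w](R) → 3
  γ[z; MIN(g)→b](ρ[u/w](R)) → 3

|E| = 3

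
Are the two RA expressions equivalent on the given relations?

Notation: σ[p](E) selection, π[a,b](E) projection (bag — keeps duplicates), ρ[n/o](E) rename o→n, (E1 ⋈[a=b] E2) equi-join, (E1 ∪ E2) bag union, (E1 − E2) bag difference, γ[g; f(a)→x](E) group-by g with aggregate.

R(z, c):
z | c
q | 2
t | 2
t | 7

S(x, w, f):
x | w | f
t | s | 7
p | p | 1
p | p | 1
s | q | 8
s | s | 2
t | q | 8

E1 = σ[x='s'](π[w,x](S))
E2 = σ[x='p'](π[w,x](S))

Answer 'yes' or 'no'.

E1 row counts bottom-up:
  S → 6
  π[w,x](S) → 6
  σ[x='s'](π[w,x](S)) → 2
E2 row counts bottom-up:
  S → 6
  π[w,x](S) → 6
  σ[x='p'](π[w,x](S)) → 2

E1 result:
w | x
q | s
s | s
E2 result:
w | x
p | p
p | p
Witness: ('s', 's') appears 1× in E1 but 0× in E2.

no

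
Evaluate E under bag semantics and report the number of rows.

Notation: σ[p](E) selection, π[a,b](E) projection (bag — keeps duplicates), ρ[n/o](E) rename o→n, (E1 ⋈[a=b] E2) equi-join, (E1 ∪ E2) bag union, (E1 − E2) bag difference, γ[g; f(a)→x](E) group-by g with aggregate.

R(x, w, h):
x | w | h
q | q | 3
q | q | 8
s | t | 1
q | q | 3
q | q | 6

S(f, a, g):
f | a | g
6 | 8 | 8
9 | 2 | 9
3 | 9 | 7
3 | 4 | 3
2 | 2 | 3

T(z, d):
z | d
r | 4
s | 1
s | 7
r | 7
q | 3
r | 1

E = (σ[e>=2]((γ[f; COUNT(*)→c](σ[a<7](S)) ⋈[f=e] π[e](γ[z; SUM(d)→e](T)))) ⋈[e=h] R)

Subexpression sizes:
  S → 5
  σ[a<7](S) → 3
  γ[f; COUNT(*)→c](σ[a<7](S)) → 3
  T → 6
  γ[z; SUM(d)→e](T) → 3
  π[e](γ[z; SUM(d)→e](T)) → 3
  (γ[f; COUNT(*)→c](σ[a<7](S)) ⋈[f=e] π[e](γ[z; SUM(d)→e](T))) → 1
  σ[e>=2]((γ[f; COUNT(*)→c](σ[a<7](S)) ⋈[f=e] π[e](γ[z; SUM(d)→e](T)))) → 1
  R → 5
  (σ[e>=2]((γ[f; COUNT(*)→c](σ[a<7](S)) ⋈[f=e] π[e](γ[z; SUM(d)→e](T)))) ⋈[e=h] R) → 2

|E| = 2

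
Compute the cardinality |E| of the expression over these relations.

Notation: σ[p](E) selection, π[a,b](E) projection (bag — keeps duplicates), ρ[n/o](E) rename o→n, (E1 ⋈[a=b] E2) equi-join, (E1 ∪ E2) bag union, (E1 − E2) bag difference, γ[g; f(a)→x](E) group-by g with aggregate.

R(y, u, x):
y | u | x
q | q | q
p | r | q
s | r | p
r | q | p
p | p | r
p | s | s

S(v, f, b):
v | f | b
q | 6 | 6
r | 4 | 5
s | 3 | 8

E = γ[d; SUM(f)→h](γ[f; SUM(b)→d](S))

Stepwise |·|:
  S → 3
  γ[f; SUM(b)→d](S) → 3
  γ[d; SUM(f)→h](γ[f; SUM(b)→d](S)) → 3

|E| = 3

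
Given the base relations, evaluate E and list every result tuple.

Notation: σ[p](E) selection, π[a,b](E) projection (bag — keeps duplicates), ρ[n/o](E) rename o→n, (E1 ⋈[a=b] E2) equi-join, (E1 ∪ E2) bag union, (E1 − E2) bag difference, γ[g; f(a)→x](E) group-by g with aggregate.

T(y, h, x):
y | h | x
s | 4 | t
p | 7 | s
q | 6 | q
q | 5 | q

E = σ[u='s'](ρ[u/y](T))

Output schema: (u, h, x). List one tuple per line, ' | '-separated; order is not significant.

Row counts bottom-up:
  T → 4
  ρ[u/y](T) → 4
  σ[u='s'](ρ[u/y](T)) → 1

== RESULT ==
u | h | x
s | 4 | t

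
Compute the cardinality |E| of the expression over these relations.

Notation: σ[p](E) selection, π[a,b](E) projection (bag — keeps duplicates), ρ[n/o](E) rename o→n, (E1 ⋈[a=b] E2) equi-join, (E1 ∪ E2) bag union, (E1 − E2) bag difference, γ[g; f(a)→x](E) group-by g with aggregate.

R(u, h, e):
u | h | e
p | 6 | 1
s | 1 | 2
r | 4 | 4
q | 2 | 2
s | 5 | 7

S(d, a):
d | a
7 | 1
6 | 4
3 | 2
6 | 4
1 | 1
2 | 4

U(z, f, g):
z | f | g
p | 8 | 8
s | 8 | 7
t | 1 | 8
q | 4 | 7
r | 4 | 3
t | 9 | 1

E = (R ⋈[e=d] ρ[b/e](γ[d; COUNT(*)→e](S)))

Subexpression sizes:
  R → 5
  S → 6
  γ[d; COUNT(*)→e](S) → 5
  ρ[b/e](γ[d; COUNT(*)→e](S)) → 5
  (R ⋈[e=d] ρ[b/e](γ[d; COUNT(*)→e](S))) → 4

|E| = 4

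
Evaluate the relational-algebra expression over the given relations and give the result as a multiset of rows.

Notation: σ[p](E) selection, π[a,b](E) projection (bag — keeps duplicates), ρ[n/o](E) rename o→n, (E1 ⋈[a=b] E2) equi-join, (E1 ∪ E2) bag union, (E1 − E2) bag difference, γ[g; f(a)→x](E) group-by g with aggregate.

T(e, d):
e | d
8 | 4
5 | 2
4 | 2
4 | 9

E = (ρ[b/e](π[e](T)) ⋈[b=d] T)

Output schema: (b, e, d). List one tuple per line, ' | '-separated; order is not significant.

Stepwise |·|:
  T → 4
  π[e](T) → 4
  ρ[b/e](π[e](T)) → 4
  T → 4
  (ρ[b/e](π[e](T)) ⋈[b=d] T) → 2

== RESULT ==
b | e | d
4 | 8 | 4
4 | 8 | 4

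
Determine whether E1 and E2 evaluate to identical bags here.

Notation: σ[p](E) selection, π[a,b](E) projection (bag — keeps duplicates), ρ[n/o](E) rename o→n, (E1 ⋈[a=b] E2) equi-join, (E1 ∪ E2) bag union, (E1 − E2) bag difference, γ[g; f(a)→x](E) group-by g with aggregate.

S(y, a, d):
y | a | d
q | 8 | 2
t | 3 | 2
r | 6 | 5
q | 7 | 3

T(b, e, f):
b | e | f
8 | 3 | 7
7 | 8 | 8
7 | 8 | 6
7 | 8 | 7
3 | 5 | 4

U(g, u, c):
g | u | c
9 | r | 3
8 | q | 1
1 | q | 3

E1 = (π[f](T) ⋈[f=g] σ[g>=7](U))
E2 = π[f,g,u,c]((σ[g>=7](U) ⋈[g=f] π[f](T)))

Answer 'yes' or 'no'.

E1 per-node cardinality:
  T → 5
  π[f](T) → 5
  U → 3
  σ[g>=7](U) → 2
  (π[f](T) ⋈[f=g] σ[g>=7](U)) → 1
E2 per-node cardinality:
  U → 3
  σ[g>=7](U) → 2
  T → 5
  π[f](T) → 5
  (σ[g>=7](U) ⋈[g=f] π[f](T)) → 1
  π[f,g,u,c]((σ[g>=7](U) ⋈[g=f] π[f](T))) → 1

E1 and E2 produce the same multiset:
f | g | u | c
8 | 8 | q | 1

yes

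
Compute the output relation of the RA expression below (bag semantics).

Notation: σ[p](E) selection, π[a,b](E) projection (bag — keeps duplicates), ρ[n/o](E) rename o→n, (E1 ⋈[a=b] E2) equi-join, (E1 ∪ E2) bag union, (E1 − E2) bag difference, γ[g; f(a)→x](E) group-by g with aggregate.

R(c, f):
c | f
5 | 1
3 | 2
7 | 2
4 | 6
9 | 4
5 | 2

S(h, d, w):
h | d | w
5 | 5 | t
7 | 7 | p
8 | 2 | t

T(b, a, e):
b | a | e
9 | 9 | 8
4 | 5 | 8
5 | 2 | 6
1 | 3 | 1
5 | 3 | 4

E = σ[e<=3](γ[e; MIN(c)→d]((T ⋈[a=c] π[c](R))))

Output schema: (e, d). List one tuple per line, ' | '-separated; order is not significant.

Per-node cardinality:
  T → 5
  R → 6
  π[c](R) → 6
  (T ⋈[a=c] π[c](R)) → 5
  γ[e; MIN(c)→d]((T ⋈[a=c] π[c](R))) → 3
  σ[e<=3](γ[e; MIN(c)→d]((T ⋈[a=c] π[c](R)))) → 1

== RESULT ==
e | d
1 | 3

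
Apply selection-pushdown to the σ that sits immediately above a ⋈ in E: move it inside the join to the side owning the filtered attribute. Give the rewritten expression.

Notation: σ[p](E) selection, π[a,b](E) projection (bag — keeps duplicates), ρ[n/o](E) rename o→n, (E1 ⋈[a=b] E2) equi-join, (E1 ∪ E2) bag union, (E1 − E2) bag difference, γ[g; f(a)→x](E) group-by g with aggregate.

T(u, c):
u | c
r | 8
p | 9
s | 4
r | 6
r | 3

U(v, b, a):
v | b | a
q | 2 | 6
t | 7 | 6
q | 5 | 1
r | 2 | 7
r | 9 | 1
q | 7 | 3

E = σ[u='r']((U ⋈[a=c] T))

σ filters on u, owned by the right side.
E' = (U ⋈[a=c] σ[u='r'](T))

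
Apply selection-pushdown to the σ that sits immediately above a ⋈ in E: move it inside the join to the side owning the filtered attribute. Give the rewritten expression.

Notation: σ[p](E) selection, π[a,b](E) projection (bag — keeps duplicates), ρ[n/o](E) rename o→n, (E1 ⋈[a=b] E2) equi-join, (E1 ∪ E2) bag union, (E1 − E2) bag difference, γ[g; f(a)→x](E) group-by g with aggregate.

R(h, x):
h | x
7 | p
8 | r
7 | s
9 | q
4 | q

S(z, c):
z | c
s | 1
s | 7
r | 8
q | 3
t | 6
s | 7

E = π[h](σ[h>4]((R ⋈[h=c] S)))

σ filters on h, owned by the left side.
E' = π[h]((σ[h>4](R) ⋈[h=c] S))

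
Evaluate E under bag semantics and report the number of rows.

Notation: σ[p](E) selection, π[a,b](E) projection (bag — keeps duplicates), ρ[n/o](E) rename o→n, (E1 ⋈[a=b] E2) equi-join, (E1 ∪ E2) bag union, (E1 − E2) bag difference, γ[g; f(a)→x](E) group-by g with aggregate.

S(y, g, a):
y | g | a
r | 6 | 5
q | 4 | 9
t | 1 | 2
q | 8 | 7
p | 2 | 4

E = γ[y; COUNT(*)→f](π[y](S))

Subexpression sizes:
  S → 5
  π[y](S) → 5
  γ[y; COUNT(*)→f](π[y](S)) → 4

|E| = 4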